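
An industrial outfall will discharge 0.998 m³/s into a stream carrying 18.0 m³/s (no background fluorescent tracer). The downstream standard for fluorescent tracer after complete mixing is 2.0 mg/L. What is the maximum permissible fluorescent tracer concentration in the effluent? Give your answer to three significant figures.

38.1 mg/L

At the limit, (Qr·Cr + Qe·Cₑ)/(Qr + Qe) = 2.0:
Cₑ = (19.00·2.0 − 18.00·0) / 0.9980 = 38.07 mg/L.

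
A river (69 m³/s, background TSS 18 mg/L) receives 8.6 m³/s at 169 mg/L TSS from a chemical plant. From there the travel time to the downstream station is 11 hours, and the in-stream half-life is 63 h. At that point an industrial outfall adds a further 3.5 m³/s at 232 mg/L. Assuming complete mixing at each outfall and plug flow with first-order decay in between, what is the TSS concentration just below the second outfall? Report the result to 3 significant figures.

39.5 mg/L

Mixed concentration C = ΣQC/ΣQ = (69.00·18.00 + 8.600·169.0) / 77.60 = 2695/77.60 = 34.73 mg/L; combined flow 77.60 m³/s.
Half-life 63 h → k = ln 2 / 63 = 0.01100 h⁻¹ = 0.2641 d⁻¹.
Decay over the reach: 34.73·exp(−kt) = 34.73·0.8860 = 30.78 mg/L.
At the second outfall, C = (77.60·30.78 + 3.500·232.0) / (77.60 + 3.500) = 39.46 mg/L.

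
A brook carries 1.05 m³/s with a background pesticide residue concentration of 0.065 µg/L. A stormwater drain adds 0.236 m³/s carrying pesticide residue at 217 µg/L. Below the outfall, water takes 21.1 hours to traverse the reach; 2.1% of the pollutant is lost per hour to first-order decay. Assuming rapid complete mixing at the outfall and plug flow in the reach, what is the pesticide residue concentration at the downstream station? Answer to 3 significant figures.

25.5 µg/L

After mixing, C = (1.050·0.06500 + 0.2360·217.0) / 1.286 = 51.28/1.286 = 39.88 µg/L.
2.1%/h lost → k = −ln(1 − 0.021) = 0.02122 h⁻¹.
After decay, C = 39.88 × e^(−kt) = 39.88 × 0.6390 = 25.48 µg/L.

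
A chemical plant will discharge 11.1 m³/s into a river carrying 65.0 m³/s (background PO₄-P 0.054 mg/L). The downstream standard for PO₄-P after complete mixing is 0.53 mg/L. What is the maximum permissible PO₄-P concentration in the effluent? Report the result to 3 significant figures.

3.32 mg/L

At the limit, (Qr·Cr + Qe·Cₑ)/(Qr + Qe) = 0.53:
Cₑ = (76.10·0.53 − 65.00·0.05400) / 11.10 = 3.317 mg/L.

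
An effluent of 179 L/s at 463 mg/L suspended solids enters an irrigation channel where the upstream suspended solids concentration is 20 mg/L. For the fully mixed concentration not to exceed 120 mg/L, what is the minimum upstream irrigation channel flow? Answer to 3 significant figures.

614 L/s

Set C_mix = 120: (Q·20.00 + 179.0·463.0) / (Q + 179.0) = 120
→ Q = 179.0·(463.0 − 120)/(120 − 20.00) = 614.0 L/s.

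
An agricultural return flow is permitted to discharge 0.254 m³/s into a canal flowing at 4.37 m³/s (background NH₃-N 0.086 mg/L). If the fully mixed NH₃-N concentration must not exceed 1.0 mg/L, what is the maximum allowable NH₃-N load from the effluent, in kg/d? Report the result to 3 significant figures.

Mass balance at the limit: 4.370·0.08600 + 0.2540·Cₑ = 4.624·1.0 → Cₑ = 16.73 mg/L.
Load = 0.2540 m³/s × 16.73 g/m³ × 86 400 s/d = 367.0 kg/d.

367 kg/d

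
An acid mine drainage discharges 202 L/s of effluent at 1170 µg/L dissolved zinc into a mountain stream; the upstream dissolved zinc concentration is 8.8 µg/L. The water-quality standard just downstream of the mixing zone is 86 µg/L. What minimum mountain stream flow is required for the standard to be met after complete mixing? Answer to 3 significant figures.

2840 L/s

Set C_mix = 86: (Q·8.800 + 202.0·1170) / (Q + 202.0) = 86
→ Q = 202.0·(1170 − 86)/(86 − 8.800) = 2836 L/s.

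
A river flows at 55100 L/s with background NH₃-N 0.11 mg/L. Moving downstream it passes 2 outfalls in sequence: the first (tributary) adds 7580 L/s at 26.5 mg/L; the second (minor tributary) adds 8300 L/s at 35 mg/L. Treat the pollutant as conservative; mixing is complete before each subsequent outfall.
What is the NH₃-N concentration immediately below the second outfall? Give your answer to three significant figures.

Below outfall 1: Q → 62680 L/s, C = (55100·0.1100 + 7580·26.50)/62680 = 3.301 mg/L.
Below outfall 2: Q → 70980 L/s, C = (62680·3.301 + 8300·35.00)/70980 = 7.008 mg/L.

7.01 mg/L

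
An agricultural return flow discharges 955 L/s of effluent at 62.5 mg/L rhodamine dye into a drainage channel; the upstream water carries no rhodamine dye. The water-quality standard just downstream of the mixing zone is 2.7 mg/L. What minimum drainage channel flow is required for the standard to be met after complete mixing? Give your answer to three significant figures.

Set C_mix = 2.7: (Q·0 + 955.0·62.50) / (Q + 955.0) = 2.7
→ Q = 955.0·(62.50 − 2.7)/(2.7 − 0) = 21150 L/s.

21200 L/s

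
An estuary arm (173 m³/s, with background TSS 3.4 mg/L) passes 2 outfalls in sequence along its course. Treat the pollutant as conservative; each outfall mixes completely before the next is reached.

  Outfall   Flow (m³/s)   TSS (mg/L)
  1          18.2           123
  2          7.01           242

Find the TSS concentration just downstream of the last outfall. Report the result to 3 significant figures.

Below outfall 1: Q → 191.2 m³/s, C = (173.0·3.400 + 18.20·123.0)/191.2 = 14.78 mg/L.
Below outfall 2: Q → 198.2 m³/s, C = (191.2·14.78 + 7.010·242.0)/198.2 = 22.82 mg/L.

22.8 mg/L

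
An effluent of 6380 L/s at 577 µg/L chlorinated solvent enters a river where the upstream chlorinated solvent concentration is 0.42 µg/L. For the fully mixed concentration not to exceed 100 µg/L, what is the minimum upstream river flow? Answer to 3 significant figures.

30600 L/s

Set C_mix = 100: (Q·0.4200 + 6380·577.0) / (Q + 6380) = 100
→ Q = 6380·(577.0 − 100)/(100 − 0.4200) = 30560 L/s.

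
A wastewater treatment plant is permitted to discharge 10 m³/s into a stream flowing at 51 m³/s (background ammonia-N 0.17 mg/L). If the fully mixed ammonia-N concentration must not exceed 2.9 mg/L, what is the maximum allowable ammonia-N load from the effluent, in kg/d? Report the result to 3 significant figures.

Mass balance at the limit: 51.00·0.1700 + 10.00·Cₑ = 61.00·2.9 → Cₑ = 16.82 mg/L.
Load = 10.00 m³/s × 16.82 g/m³ × 86 400 s/d = 14540 kg/d.

14500 kg/d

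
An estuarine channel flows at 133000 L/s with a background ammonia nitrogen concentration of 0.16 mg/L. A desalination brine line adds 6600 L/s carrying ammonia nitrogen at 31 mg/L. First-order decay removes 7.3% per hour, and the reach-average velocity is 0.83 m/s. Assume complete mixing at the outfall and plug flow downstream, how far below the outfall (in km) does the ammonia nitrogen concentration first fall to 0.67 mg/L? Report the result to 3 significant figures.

34.8 km

Mixed concentration C = ΣQC/ΣQ = (133000·0.1600 + 6600·31.00) / 139600 = 225900/139600 = 1.618 mg/L.
7.3%/h lost → k = −ln(1 − 0.073) = 0.07580 h⁻¹.
Set 1.618·exp(−k·t) = 0.67 → t = ln(1.618/0.67)/k = 41870 s = 11.63 h.
Distance = v·t = 0.83·41870 = 34760 m = 34.76 km.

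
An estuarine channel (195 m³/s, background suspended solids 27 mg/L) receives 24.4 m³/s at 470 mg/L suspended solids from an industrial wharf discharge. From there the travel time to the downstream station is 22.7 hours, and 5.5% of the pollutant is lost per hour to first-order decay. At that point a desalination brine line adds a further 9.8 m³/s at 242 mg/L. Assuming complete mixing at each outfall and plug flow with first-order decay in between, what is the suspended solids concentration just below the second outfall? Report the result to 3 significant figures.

30.6 mg/L

Mixed concentration C = ΣQC/ΣQ = (195.0·27.00 + 24.40·470.0) / 219.4 = 16730/219.4 = 76.27 mg/L; combined flow 219.4 m³/s.
5.5%/h lost → k = −ln(1 − 0.055) = 0.05657 h⁻¹.
Applying C = C₀e^(−kt): 76.27 × 0.2769 = 21.12 mg/L.
At the second outfall, C = (219.4·21.12 + 9.800·242.0) / (219.4 + 9.800) = 30.56 mg/L.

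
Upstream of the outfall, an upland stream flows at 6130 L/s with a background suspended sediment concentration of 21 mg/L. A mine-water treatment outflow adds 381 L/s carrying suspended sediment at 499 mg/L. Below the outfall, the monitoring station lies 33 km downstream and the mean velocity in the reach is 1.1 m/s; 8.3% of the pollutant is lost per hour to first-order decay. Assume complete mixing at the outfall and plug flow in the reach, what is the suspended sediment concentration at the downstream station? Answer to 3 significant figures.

Flow-weighted average: C = (6130·21.00 + 381.0·499.0) / 6511 = 318800/6511 = 48.97 mg/L.
Travel time t = 33·1000 / 1.1 = 30000 s = 8.333 h.
8.3%/h lost → k = −ln(1 − 0.083) = 0.08665 h⁻¹.
Decay over the reach: 48.97·exp(−kt) = 48.97·0.4857 = 23.79 mg/L.

23.8 mg/L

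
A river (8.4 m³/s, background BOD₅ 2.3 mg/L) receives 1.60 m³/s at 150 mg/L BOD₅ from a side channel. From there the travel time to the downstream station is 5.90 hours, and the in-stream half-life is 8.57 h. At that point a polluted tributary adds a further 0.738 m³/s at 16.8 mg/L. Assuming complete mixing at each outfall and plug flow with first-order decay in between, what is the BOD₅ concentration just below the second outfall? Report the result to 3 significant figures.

Mass balance: C = (8.400·2.300 + 1.600·150.0) / 10.00 = 259.3/10.00 = 25.93 mg/L; combined flow 10.00 m³/s.
Half-life 8.57 h → k = ln 2 / 8.57 = 0.08088 h⁻¹ = 1.941 d⁻¹.
First-order decay: C = 25.93·exp(−k·t) = 25.93·0.6205 = 16.09 mg/L.
At the second outfall, C = (10.00·16.09 + 0.7380·16.80) / (10.00 + 0.7380) = 16.14 mg/L.

16.1 mg/L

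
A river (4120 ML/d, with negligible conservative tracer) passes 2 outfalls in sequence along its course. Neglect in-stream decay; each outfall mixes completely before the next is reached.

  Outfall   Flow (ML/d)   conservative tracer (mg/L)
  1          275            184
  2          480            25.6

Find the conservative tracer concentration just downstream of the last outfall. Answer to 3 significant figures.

12.9 mg/L

After outfall 1: Q = 4120 + 275.0 = 4395 ML/d; C = (4120·0 + 275.0·184.0)/4395 = 11.51 mg/L.
After outfall 2: Q = 4395 + 480.0 = 4875 ML/d; C = (4395·11.51 + 480.0·25.60)/4875 = 12.90 mg/L.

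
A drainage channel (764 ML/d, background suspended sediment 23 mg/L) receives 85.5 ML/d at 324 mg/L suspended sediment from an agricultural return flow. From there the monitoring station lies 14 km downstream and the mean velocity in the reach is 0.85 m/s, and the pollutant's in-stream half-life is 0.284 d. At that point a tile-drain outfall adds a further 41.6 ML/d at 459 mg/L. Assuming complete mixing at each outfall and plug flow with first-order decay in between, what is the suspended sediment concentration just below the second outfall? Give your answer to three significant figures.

Mixed concentration C = ΣQC/ΣQ = (764.0·23.00 + 85.50·324.0) / 849.5 = 45270/849.5 = 53.29 mg/L; combined flow 849.5 ML/d.
Travel time t = 14·1000 / 0.85 = 16470 s = 4.575 h.
Half-life 0.284 d → k = ln 2 / 0.284 = 2.441 d⁻¹.
After decay, C = 53.29 × e^(−kt) = 53.29 × 0.6280 = 33.47 mg/L.
At the second outfall, C = (849.5·33.47 + 41.60·459.0) / (849.5 + 41.60) = 53.33 mg/L.

53.3 mg/L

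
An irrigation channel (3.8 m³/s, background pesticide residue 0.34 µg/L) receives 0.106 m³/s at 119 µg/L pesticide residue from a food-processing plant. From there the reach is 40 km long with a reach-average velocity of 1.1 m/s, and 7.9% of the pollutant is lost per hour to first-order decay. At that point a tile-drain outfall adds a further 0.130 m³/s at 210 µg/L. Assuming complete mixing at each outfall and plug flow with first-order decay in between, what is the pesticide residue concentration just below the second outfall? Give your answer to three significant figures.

Flow-weighted average: C = (3.800·0.3400 + 0.1060·119.0) / 3.906 = 13.91/3.906 = 3.560 µg/L; combined flow 3.906 m³/s.
Travel time t = 40·1000 / 1.1 = 36360 s = 10.10 h.
7.9%/h lost → k = −ln(1 − 0.079) = 0.08230 h⁻¹.
First-order decay: C = 3.560·exp(−k·t) = 3.560·0.4355 = 1.550 µg/L.
At the second outfall, C = (3.906·1.550 + 0.1300·210.0) / (3.906 + 0.1300) = 8.265 µg/L.

8.26 µg/L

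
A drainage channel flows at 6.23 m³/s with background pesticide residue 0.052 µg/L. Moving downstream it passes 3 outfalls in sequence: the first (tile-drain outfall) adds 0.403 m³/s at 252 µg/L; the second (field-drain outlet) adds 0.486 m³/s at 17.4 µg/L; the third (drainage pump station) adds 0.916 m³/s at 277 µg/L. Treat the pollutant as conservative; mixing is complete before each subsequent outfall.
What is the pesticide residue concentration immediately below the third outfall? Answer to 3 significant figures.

Below outfall 1: Q → 6.633 m³/s, C = (6.230·0.05200 + 0.4030·252.0)/6.633 = 15.36 µg/L.
Below outfall 2: Q → 7.119 m³/s, C = (6.633·15.36 + 0.4860·17.40)/7.119 = 15.50 µg/L.
Below outfall 3: Q → 8.035 m³/s, C = (7.119·15.50 + 0.9160·277.0)/8.035 = 45.31 µg/L.

45.3 µg/L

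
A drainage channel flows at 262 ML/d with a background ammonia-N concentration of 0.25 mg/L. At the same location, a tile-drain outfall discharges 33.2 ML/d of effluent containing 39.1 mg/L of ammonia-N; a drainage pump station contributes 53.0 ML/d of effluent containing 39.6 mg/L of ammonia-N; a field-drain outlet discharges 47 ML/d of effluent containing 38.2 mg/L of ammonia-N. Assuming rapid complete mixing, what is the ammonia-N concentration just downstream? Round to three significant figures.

13.3 mg/L

Mass balance: C = (262.0·0.2500 + 33.20·39.10 + 53.00·39.60 + 47.00·38.20) / 395.2 = 5258/395.2 = 13.30 mg/L.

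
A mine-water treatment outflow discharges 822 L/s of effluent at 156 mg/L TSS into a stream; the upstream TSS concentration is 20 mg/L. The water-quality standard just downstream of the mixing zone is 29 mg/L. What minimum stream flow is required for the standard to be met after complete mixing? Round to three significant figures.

11600 L/s

Set C_mix = 29: (Q·20.00 + 822.0·156.0) / (Q + 822.0) = 29
→ Q = 822.0·(156.0 − 29)/(29 − 20.00) = 11600 L/s.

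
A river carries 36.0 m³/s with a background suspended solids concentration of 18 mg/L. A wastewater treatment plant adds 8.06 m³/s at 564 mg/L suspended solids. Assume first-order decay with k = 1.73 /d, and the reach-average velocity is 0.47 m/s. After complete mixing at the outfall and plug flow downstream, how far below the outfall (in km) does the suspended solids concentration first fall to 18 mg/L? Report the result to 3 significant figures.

After mixing, C = (36.00·18.00 + 8.060·564.0) / 44.06 = 5194/44.06 = 117.9 mg/L.
Set 117.9·exp(−k·t) = 18 → t = ln(117.9/18)/k = 93860 s = 26.07 h.
Distance = v·t = 0.47·93860 = 44110 m = 44.11 km.

44.1 km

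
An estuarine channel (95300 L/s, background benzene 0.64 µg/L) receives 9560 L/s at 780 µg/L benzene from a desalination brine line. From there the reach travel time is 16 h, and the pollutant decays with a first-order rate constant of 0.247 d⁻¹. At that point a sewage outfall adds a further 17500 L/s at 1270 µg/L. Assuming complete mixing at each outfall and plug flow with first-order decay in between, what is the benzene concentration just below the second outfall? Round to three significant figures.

Mixed concentration C = ΣQC/ΣQ = (95300·0.6400 + 9560·780.0) / 104900 = 7518000/104900 = 71.69 µg/L; combined flow 104900 L/s.
Decay over the reach: 71.69·exp(−kt) = 71.69·0.8482 = 60.81 µg/L.
Second outfall: C = (104900·60.81 + 17500·1270)/122400 = 233.7 µg/L.

234 µg/L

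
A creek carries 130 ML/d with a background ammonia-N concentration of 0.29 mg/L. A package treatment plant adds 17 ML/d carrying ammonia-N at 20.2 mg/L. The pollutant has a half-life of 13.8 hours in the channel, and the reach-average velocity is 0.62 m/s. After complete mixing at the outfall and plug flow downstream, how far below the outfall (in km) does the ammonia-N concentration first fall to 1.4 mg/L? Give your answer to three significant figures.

27.4 km

Conservation of mass: C = (130.0·0.2900 + 17.00·20.20) / 147.0 = 381.1/147.0 = 2.593 mg/L.
Half-life 13.8 h → k = ln 2 / 13.8 = 0.05023 h⁻¹ = 1.205 d⁻¹.
Set 2.593·exp(−k·t) = 1.4 → t = ln(2.593/1.4)/k = 44160 s = 12.27 h.
Distance = v·t = 0.62·44160 = 27380 m = 27.38 km.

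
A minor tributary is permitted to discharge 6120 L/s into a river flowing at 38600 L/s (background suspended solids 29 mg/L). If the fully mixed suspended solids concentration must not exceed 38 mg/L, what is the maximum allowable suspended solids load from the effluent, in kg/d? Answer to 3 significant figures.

50100 kg/d

Mass balance at the limit: 38600·29.00 + 6120·Cₑ = 44720·38 → Cₑ = 94.76 mg/L.
6120 L/s = 6.120 m³/s. Load = 6.120 m³/s × 94.76 g/m³ × 86 400 s/d = 50110 kg/d.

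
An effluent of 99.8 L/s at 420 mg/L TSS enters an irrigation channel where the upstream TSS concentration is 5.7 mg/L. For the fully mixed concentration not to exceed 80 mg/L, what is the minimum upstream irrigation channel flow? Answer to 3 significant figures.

457 L/s

Set C_mix = 80: (Q·5.700 + 99.80·420.0) / (Q + 99.80) = 80
→ Q = 99.80·(420.0 − 80)/(80 − 5.700) = 456.7 L/s.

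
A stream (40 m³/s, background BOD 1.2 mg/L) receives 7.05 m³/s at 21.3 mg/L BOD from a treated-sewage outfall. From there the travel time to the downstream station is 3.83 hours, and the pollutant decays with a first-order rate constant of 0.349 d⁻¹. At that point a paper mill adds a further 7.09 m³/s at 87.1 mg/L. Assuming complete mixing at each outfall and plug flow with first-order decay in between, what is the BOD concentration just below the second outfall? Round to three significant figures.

14.9 mg/L

After mixing, C = (40.00·1.200 + 7.050·21.30) / 47.05 = 198.2/47.05 = 4.212 mg/L; combined flow 47.05 m³/s.
First-order decay: C = 4.212·exp(−k·t) = 4.212·0.9458 = 3.984 mg/L.
Second outfall: C = (47.05·3.984 + 7.090·87.10)/54.14 = 14.87 mg/L.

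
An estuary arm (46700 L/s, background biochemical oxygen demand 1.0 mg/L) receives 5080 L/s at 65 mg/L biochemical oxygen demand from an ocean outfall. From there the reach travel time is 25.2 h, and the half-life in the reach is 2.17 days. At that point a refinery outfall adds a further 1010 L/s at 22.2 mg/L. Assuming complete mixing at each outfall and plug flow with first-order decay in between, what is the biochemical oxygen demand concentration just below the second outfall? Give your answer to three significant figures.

Flow-weighted average: C = (46700·1.000 + 5080·65.00) / 51780 = 376900/51780 = 7.279 mg/L; combined flow 51780 L/s.
Half-life 2.17 d → k = ln 2 / 2.17 = 0.3194 d⁻¹.
First-order decay: C = 7.279·exp(−k·t) = 7.279·0.7151 = 5.205 mg/L.
Second outfall: C = (51780·5.205 + 1010·22.20)/52790 = 5.530 mg/L.

5.53 mg/L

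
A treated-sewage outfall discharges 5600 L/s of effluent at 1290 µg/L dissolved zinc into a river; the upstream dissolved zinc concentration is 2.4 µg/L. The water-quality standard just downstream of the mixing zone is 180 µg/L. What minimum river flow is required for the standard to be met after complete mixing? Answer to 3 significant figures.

Set C_mix = 180: (Q·2.400 + 5600·1290) / (Q + 5600) = 180
→ Q = 5600·(1290 − 180)/(180 − 2.400) = 35000 L/s.

35000 L/s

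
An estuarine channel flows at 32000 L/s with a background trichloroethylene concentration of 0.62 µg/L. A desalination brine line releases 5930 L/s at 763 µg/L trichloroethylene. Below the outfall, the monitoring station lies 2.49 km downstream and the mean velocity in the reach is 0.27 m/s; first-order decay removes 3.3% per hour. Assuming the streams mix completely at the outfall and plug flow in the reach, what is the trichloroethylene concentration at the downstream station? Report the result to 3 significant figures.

After mixing, C = (32000·0.6200 + 5930·763.0) / 37930 = 4544000/37930 = 119.8 µg/L.
Travel time t = 2.49·1000 / 0.27 = 9222 s = 2.562 h.
3.3%/h lost → k = −ln(1 − 0.033) = 0.03356 h⁻¹.
Applying C = C₀e^(−kt): 119.8 × 0.9176 = 109.9 µg/L.

110 µg/L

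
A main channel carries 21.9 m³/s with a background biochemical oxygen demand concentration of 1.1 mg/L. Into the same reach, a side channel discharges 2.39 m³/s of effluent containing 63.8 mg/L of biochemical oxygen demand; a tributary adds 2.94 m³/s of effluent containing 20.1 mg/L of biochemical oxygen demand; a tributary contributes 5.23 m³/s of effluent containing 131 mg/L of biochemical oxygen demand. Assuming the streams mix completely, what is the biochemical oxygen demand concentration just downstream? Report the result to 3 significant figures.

Flow-weighted average: C = (21.90·1.100 + 2.390·63.80 + 2.940·20.10 + 5.230·131.0) / 32.46 = 920.8/32.46 = 28.37 mg/L.

28.4 mg/L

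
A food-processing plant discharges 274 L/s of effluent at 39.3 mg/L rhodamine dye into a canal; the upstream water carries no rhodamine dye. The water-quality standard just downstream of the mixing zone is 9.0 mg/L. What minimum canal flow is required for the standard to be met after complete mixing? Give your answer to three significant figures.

922 L/s

Set C_mix = 9.0: (Q·0 + 274.0·39.30) / (Q + 274.0) = 9.0
→ Q = 274.0·(39.30 − 9.0)/(9.0 − 0) = 922.5 L/s.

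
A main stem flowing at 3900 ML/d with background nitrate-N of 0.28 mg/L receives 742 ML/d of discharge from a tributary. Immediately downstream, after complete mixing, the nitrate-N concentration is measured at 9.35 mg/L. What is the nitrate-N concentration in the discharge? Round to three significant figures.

57.0 mg/L

Mass balance: 3900·0.2800 + 742.0·Cₑ = 4642·9.350
→ Cₑ = (4642·9.350 − 3900·0.2800) / 742.0 = 57.02 mg/L.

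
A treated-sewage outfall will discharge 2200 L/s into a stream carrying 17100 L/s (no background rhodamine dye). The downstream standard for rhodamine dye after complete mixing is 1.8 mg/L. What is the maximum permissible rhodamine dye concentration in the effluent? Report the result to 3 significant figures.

At the limit, (Qr·Cr + Qe·Cₑ)/(Qr + Qe) = 1.8:
Cₑ = (19300·1.8 − 17100·0) / 2200 = 15.79 mg/L.

15.8 mg/L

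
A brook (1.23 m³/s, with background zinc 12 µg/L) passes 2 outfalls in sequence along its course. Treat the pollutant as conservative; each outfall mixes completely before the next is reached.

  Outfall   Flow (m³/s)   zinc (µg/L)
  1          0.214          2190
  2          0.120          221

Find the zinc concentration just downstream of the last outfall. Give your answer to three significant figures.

After outfall 1: Q = 1.230 + 0.2140 = 1.444 m³/s; C = (1.230·12.00 + 0.2140·2190)/1.444 = 334.8 µg/L.
After outfall 2: Q = 1.444 + 0.1200 = 1.564 m³/s; C = (1.444·334.8 + 0.1200·221.0)/1.564 = 326.0 µg/L.

326 µg/L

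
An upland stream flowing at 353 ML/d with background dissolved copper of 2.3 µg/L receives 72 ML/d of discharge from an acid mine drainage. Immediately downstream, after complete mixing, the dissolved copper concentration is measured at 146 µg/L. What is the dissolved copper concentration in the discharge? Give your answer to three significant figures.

851 µg/L

Mass balance: 353.0·2.300 + 72.00·Cₑ = 425.0·146.0
→ Cₑ = (425.0·146.0 − 353.0·2.300) / 72.00 = 850.5 µg/L.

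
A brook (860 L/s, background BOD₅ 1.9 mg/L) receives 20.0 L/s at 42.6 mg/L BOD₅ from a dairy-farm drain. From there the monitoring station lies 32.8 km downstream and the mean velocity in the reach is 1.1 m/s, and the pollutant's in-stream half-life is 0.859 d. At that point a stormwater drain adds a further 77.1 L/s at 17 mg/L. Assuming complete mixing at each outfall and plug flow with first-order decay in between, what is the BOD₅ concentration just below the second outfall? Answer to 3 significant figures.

Mass balance: C = (860.0·1.900 + 20.00·42.60) / 880.0 = 2486/880.0 = 2.825 mg/L; combined flow 880.0 L/s.
Travel time t = 32.8·1000 / 1.1 = 29820 s = 8.283 h.
Half-life 0.859 d → k = ln 2 / 0.859 = 0.8069 d⁻¹.
Decay over the reach: 2.825·exp(−kt) = 2.825·0.7569 = 2.138 mg/L.
At the second outfall, C = (880.0·2.138 + 77.10·17.00) / (880.0 + 77.10) = 3.336 mg/L.

3.34 mg/L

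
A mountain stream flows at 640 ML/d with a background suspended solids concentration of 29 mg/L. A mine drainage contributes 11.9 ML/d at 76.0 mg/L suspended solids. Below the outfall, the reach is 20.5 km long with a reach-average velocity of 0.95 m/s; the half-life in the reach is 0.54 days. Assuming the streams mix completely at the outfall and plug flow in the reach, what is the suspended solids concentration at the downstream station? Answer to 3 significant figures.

21.7 mg/L

Conservation of mass: C = (640.0·29.00 + 11.90·76.00) / 651.9 = 19460/651.9 = 29.86 mg/L.
Travel time t = 20.5·1000 / 0.95 = 21580 s = 5.994 h.
Half-life 0.54 d → k = ln 2 / 0.54 = 1.284 d⁻¹.
After decay, C = 29.86 × e^(−kt) = 29.86 × 0.7257 = 21.67 mg/L.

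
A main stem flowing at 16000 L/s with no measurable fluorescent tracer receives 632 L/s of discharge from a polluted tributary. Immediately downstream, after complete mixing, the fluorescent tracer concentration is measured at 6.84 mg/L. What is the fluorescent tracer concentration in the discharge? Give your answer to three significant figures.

Mass balance: 16000·0 + 632.0·Cₑ = 16630·6.840
→ Cₑ = (16630·6.840 − 16000·0) / 632.0 = 180.0 mg/L.

180 mg/L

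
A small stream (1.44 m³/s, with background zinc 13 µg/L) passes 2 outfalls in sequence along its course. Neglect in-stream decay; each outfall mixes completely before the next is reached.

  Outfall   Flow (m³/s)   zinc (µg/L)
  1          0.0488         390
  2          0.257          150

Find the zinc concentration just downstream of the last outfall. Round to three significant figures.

Outfall 1: combined Q = 1.489 m³/s; C = (1.440·13.00 + 0.04880·390.0)/1.489 = 25.36 µg/L.
Outfall 2: combined Q = 1.746 m³/s; C = (1.489·25.36 + 0.2570·150.0)/1.746 = 43.71 µg/L.

43.7 µg/L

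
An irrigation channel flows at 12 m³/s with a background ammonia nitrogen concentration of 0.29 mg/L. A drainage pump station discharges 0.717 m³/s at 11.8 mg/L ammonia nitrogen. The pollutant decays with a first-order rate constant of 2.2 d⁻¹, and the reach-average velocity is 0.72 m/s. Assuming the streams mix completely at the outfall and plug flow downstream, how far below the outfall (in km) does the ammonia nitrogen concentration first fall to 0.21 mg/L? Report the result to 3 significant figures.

42.3 km

Conservation of mass: C = (12.00·0.2900 + 0.7170·11.80) / 12.72 = 11.94/12.72 = 0.9389 mg/L.
Set 0.9389·exp(−k·t) = 0.21 → t = ln(0.9389/0.21)/k = 58820 s = 16.34 h.
Distance = v·t = 0.72·58820 = 42350 m = 42.35 km.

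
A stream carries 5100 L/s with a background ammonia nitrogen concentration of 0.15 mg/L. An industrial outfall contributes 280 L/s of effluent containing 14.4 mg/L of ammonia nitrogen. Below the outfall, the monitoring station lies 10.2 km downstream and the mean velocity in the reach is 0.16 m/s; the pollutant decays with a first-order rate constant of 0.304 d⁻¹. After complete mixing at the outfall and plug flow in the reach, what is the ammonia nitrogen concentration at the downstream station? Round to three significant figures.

0.712 mg/L

After mixing, C = (5100·0.1500 + 280.0·14.40) / 5380 = 4797/5380 = 0.8916 mg/L.
Travel time t = 10.2·1000 / 0.16 = 63750 s = 17.71 h.
Decay over the reach: 0.8916·exp(−kt) = 0.8916·0.7991 = 0.7125 mg/L.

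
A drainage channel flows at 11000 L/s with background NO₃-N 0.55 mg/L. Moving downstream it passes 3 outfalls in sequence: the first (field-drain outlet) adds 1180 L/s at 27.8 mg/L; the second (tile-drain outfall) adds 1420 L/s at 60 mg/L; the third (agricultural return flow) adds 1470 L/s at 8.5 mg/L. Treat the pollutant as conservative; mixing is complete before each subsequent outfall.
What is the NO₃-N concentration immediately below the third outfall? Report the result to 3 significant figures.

9.06 mg/L

Outfall 1: combined Q = 12180 L/s; C = (11000·0.5500 + 1180·27.80)/12180 = 3.190 mg/L.
Outfall 2: combined Q = 13600 L/s; C = (12180·3.190 + 1420·60.00)/13600 = 9.122 mg/L.
Outfall 3: combined Q = 15070 L/s; C = (13600·9.122 + 1470·8.500)/15070 = 9.061 mg/L.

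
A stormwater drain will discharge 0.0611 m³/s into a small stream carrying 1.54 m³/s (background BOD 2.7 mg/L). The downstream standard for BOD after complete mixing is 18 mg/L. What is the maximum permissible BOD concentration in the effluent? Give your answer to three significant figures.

404 mg/L

At the limit, (Qr·Cr + Qe·Cₑ)/(Qr + Qe) = 18:
Cₑ = (1.601·18 − 1.540·2.700) / 0.06110 = 403.6 mg/L.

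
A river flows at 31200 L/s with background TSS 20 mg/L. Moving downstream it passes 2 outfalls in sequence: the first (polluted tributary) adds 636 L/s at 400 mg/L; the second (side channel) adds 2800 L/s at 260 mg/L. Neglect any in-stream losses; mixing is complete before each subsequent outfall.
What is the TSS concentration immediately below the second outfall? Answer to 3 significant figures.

46.4 mg/L

After outfall 1: Q = 31200 + 636.0 = 31840 L/s; C = (31200·20.00 + 636.0·400.0)/31840 = 27.59 mg/L.
After outfall 2: Q = 31840 + 2800 = 34640 L/s; C = (31840·27.59 + 2800·260.0)/34640 = 46.38 mg/L.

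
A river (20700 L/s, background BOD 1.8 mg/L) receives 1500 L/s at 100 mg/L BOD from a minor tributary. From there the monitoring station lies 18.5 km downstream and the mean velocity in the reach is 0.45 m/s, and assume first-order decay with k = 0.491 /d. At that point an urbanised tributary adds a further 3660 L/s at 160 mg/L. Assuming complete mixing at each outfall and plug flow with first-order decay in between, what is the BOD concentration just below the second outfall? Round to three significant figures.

Flow-weighted average: C = (20700·1.800 + 1500·100.0) / 22200 = 187300/22200 = 8.435 mg/L; combined flow 22200 L/s.
Travel time t = 18.5·1000 / 0.45 = 41110 s = 11.42 h.
Decay over the reach: 8.435·exp(−kt) = 8.435·0.7917 = 6.678 mg/L.
Second outfall: C = (22200·6.678 + 3660·160.0)/25860 = 28.38 mg/L.

28.4 mg/L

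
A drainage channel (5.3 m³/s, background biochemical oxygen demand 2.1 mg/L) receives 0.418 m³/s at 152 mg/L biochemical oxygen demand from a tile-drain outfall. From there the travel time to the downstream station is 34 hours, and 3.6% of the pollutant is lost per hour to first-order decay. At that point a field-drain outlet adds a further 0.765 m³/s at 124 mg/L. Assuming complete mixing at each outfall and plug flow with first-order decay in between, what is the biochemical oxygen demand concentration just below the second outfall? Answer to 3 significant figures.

17.9 mg/L

Conservation of mass: C = (5.300·2.100 + 0.4180·152.0) / 5.718 = 74.67/5.718 = 13.06 mg/L; combined flow 5.718 m³/s.
3.6%/h lost → k = −ln(1 − 0.036) = 0.03666 h⁻¹.
First-order decay: C = 13.06·exp(−k·t) = 13.06·0.2875 = 3.754 mg/L.
Second outfall: C = (5.718·3.754 + 0.7650·124.0)/6.483 = 17.94 mg/L.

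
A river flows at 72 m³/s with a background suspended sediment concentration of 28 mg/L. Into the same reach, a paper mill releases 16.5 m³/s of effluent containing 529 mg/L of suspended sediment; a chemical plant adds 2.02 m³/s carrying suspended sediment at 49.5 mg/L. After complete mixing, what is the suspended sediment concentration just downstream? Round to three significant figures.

Mixed concentration C = ΣQC/ΣQ = (72.00·28.00 + 16.50·529.0 + 2.020·49.50) / 90.52 = 10840/90.52 = 119.8 mg/L.

120 mg/L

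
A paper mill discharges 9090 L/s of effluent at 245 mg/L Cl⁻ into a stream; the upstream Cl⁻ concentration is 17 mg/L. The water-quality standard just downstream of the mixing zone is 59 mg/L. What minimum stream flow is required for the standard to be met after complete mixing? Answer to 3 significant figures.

40300 L/s

Set C_mix = 59: (Q·17.00 + 9090·245.0) / (Q + 9090) = 59
→ Q = 9090·(245.0 − 59)/(59 − 17.00) = 40260 L/s.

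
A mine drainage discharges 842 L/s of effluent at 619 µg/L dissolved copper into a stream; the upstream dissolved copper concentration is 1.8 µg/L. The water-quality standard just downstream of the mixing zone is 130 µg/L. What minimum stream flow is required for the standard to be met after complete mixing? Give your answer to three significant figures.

Set C_mix = 130: (Q·1.800 + 842.0·619.0) / (Q + 842.0) = 130
→ Q = 842.0·(619.0 − 130)/(130 − 1.800) = 3212 L/s.

3210 L/s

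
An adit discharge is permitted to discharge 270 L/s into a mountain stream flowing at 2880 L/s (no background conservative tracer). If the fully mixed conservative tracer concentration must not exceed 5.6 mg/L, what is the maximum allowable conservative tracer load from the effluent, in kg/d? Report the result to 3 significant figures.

Mass balance at the limit: 2880·0 + 270.0·Cₑ = 3150·5.6 → Cₑ = 65.33 mg/L.
270.0 L/s = 0.2700 m³/s. Load = 0.2700 m³/s × 65.33 g/m³ × 86 400 s/d = 1524 kg/d.

1520 kg/d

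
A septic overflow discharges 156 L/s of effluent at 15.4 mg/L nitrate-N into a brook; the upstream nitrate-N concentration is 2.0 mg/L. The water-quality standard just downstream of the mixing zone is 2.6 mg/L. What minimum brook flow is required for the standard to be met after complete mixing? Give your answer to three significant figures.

Set C_mix = 2.6: (Q·2.000 + 156.0·15.40) / (Q + 156.0) = 2.6
→ Q = 156.0·(15.40 − 2.6)/(2.6 − 2.000) = 3328 L/s.

3330 L/s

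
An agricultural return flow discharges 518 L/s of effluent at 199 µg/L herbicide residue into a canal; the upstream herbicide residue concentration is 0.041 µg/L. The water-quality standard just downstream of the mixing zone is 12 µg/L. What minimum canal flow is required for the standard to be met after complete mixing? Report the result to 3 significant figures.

Set C_mix = 12: (Q·0.04100 + 518.0·199.0) / (Q + 518.0) = 12
→ Q = 518.0·(199.0 − 12)/(12 − 0.04100) = 8100 L/s.

8100 L/s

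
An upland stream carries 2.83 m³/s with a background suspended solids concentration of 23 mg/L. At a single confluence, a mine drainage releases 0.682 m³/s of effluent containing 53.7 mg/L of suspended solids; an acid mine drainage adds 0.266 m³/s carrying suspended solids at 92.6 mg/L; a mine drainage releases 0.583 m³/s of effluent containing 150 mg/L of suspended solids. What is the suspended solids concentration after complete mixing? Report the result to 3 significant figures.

49.0 mg/L

Flow-weighted average: C = (2.830·23.00 + 0.6820·53.70 + 0.2660·92.60 + 0.5830·150.0) / 4.361 = 213.8/4.361 = 49.02 mg/L.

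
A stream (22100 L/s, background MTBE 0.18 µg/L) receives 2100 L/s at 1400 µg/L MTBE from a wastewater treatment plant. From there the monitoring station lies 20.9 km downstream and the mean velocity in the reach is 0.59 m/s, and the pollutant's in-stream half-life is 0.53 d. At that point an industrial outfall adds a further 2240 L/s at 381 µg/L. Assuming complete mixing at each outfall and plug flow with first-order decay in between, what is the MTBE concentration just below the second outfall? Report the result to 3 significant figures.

After mixing, C = (22100·0.1800 + 2100·1400) / 24200 = 2944000/24200 = 121.7 µg/L; combined flow 24200 L/s.
Travel time t = 20.9·1000 / 0.59 = 35420 s = 9.840 h.
Half-life 0.53 d → k = ln 2 / 0.53 = 1.308 d⁻¹.
Applying C = C₀e^(−kt): 121.7 × 0.5850 = 71.16 µg/L.
Second outfall: C = (24200·71.16 + 2240·381.0)/26440 = 97.41 µg/L.

97.4 µg/L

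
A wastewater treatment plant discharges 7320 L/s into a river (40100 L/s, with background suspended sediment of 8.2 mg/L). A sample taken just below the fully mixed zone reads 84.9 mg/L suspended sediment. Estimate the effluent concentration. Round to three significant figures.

505 mg/L

Mass balance: 40100·8.200 + 7320·Cₑ = 47420·84.90
→ Cₑ = (47420·84.90 − 40100·8.200) / 7320 = 505.1 mg/L.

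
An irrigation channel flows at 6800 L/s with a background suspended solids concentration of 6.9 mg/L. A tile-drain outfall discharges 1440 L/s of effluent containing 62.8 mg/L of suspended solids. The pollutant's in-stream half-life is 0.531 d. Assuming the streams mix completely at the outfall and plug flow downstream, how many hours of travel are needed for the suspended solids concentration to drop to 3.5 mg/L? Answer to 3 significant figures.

28.7 h

After mixing, C = (6800·6.900 + 1440·62.80) / 8240 = 137400/8240 = 16.67 mg/L.
Half-life 0.531 d → k = ln 2 / 0.531 = 1.305 d⁻¹.
16.67·exp(−k·t) = 3.5 → t = ln(16.67/3.5)/k = 103300 s = 28.70 h.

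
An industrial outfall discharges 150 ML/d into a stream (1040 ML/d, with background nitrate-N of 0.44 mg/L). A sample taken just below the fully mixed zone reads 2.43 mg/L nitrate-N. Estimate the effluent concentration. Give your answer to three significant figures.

Mass balance: 1040·0.4400 + 150.0·Cₑ = 1190·2.430
→ Cₑ = (1190·2.430 − 1040·0.4400) / 150.0 = 16.23 mg/L.

16.2 mg/L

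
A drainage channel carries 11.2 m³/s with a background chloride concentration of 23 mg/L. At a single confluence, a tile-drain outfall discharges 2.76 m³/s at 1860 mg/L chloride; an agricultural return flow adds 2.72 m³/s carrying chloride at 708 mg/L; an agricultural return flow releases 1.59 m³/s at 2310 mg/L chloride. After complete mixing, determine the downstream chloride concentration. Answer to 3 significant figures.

602 mg/L

Mixed concentration C = ΣQC/ΣQ = (11.20·23.00 + 2.760·1860 + 2.720·708.0 + 1.590·2310) / 18.27 = 10990/18.27 = 601.5 mg/L.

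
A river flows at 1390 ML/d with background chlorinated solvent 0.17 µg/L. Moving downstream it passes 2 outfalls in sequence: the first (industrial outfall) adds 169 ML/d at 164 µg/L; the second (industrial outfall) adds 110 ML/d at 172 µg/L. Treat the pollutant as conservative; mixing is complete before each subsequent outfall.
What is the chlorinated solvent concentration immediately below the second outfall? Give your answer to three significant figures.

28.1 µg/L

Below outfall 1: Q → 1559 ML/d, C = (1390·0.1700 + 169.0·164.0)/1559 = 17.93 µg/L.
Below outfall 2: Q → 1669 ML/d, C = (1559·17.93 + 110.0·172.0)/1669 = 28.08 µg/L.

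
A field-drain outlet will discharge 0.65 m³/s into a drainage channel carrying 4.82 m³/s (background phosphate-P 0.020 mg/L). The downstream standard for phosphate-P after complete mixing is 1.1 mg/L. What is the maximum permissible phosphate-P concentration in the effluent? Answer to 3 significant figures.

At the limit, (Qr·Cr + Qe·Cₑ)/(Qr + Qe) = 1.1:
Cₑ = (5.470·1.1 − 4.820·0.02000) / 0.6500 = 9.109 mg/L.

9.11 mg/L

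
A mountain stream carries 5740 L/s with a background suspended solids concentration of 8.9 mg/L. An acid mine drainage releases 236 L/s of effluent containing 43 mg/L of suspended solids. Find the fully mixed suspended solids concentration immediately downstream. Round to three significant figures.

10.2 mg/L

After mixing, C = (5740·8.900 + 236.0·43.00) / 5976 = 61230/5976 = 10.25 mg/L.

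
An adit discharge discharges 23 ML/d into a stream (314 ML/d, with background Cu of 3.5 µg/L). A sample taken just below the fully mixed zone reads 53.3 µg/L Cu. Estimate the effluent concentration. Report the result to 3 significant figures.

Mass balance: 314.0·3.500 + 23.00·Cₑ = 337.0·53.30
→ Cₑ = (337.0·53.30 − 314.0·3.500) / 23.00 = 733.2 µg/L.

733 µg/L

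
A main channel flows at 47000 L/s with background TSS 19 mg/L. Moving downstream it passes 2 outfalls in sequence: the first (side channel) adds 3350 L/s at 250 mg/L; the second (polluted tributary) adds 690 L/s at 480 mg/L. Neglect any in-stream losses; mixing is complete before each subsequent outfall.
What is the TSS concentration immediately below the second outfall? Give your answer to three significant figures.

40.4 mg/L

Outfall 1: combined Q = 50350 L/s; C = (47000·19.00 + 3350·250.0)/50350 = 34.37 mg/L.
Outfall 2: combined Q = 51040 L/s; C = (50350·34.37 + 690.0·480.0)/51040 = 40.39 mg/L.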